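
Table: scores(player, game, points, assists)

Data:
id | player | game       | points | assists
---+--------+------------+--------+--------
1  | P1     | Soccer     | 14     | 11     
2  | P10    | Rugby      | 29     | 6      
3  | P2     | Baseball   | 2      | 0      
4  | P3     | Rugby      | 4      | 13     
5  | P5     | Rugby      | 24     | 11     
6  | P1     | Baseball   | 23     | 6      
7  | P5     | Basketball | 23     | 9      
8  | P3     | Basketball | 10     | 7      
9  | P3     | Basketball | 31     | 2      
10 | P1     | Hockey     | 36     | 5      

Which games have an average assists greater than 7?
SELECT game, AVG(assists)
FROM scores
GROUP BY game
HAVING AVG(assists) > 7

Result:
  Rugby: avg=10.00
  Soccer: avg=11.00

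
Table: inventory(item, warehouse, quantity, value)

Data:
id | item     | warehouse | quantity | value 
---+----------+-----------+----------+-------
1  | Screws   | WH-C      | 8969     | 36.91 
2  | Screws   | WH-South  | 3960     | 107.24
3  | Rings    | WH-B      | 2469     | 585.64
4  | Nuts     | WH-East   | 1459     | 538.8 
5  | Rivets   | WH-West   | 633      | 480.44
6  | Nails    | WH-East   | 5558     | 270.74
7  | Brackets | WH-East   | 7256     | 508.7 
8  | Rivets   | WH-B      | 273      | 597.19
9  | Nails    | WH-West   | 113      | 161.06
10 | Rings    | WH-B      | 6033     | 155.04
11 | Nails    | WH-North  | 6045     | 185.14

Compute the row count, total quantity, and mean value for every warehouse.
SELECT warehouse,
       COUNT(*) as cnt,
       SUM(quantity) as total_quantity,
       AVG(value) as avg_value
FROM inventory
GROUP BY warehouse

Result:
  WH-B: 3 records, 8775 total quantity, 445.96 avg value
  WH-C: 1 records, 8969 total quantity, 36.91 avg value
  WH-East: 3 records, 14273 total quantity, 439.41 avg value
  WH-North: 1 records, 6045 total quantity, 185.14 avg value
  WH-South: 1 records, 3960 total quantity, 107.24 avg value
  WH-West: 2 records, 746 total quantity, 320.75 avg value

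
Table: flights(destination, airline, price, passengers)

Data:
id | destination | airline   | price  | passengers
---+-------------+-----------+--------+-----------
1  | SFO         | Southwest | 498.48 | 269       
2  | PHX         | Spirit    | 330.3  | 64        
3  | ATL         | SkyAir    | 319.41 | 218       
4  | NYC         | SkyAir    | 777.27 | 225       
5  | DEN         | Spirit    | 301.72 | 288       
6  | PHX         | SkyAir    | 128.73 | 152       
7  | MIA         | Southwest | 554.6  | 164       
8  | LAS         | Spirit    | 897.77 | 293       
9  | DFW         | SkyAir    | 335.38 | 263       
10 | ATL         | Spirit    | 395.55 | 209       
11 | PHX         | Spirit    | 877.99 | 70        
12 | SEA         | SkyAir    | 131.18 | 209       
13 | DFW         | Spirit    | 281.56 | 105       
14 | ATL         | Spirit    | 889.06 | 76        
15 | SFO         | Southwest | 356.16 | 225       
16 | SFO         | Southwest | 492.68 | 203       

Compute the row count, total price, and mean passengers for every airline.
SELECT airline,
       COUNT(*) as cnt,
       SUM(price) as total_price,
       AVG(passengers) as avg_passengers
FROM flights
GROUP BY airline

Result:
  SkyAir: 5 records, 1691.97 total price, 213.40 avg passengers
  Southwest: 4 records, 1901.92 total price, 215.25 avg passengers
  Spirit: 7 records, 3973.95 total price, 157.86 avg passengers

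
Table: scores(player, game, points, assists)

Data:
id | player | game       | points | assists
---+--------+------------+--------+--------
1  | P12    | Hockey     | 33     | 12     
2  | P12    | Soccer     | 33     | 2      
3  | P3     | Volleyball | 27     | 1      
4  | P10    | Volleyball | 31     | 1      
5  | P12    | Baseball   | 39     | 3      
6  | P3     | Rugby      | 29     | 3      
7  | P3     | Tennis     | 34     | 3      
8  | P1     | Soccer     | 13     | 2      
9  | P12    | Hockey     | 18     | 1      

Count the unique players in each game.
SELECT game, COUNT(DISTINCT player)
FROM scores
GROUP BY game

Result:
  Baseball: 1 distinct
  Hockey: 1 distinct
  Rugby: 1 distinct
  Soccer: 2 distinct
  Tennis: 1 distinct
  Volleyball: 2 distinct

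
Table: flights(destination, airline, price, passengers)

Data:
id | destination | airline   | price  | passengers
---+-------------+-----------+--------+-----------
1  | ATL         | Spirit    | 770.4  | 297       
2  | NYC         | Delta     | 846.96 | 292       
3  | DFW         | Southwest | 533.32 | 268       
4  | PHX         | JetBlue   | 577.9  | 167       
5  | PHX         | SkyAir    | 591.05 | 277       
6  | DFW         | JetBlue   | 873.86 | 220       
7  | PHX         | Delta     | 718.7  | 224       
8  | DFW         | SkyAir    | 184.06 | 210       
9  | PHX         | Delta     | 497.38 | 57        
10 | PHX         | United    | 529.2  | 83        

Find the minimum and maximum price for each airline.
SELECT airline, MIN(price), MAX(price)
FROM flights
GROUP BY airline

Result:
  Delta: min=497.38, max=846.96
  JetBlue: min=577.90, max=873.86
  SkyAir: min=184.06, max=591.05
  Southwest: min=533.32, max=533.32
  Spirit: min=770.40, max=770.40
  United: min=529.20, max=529.20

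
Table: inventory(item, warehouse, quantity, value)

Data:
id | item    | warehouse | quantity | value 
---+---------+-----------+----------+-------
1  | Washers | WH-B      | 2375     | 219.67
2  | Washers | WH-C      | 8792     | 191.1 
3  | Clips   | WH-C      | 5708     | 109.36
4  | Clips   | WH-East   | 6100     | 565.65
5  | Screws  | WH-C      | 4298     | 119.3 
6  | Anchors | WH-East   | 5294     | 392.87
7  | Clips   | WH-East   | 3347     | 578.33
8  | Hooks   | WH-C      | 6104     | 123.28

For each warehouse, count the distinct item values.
SELECT warehouse, COUNT(DISTINCT item)
FROM inventory
GROUP BY warehouse

Result:
  WH-B: 1 distinct
  WH-C: 4 distinct
  WH-East: 2 distinct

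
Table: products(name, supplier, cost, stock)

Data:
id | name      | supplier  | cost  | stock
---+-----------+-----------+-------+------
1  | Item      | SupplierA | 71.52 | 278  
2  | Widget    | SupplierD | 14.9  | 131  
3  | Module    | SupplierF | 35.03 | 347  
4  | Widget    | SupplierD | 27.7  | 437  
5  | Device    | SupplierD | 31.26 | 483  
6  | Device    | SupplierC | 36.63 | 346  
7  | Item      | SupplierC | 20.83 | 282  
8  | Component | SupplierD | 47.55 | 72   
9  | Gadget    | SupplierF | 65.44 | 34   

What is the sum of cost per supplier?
SELECT supplier, SUM(cost) as result
FROM products
GROUP BY supplier

Result:
  SupplierA: 71.52
  SupplierC: 57.46
  SupplierD: 121.41
  SupplierF: 100.47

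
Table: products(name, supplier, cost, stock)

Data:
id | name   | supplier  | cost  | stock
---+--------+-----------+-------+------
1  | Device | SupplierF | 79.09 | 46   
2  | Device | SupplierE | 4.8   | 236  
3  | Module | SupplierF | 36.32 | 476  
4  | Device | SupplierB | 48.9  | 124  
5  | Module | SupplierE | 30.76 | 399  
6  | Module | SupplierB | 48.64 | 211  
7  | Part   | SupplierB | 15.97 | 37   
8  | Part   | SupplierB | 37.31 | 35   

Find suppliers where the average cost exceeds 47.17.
SELECT supplier, AVG(cost)
FROM products
GROUP BY supplier
HAVING AVG(cost) > 47.17

Result:
  SupplierF: avg=57.71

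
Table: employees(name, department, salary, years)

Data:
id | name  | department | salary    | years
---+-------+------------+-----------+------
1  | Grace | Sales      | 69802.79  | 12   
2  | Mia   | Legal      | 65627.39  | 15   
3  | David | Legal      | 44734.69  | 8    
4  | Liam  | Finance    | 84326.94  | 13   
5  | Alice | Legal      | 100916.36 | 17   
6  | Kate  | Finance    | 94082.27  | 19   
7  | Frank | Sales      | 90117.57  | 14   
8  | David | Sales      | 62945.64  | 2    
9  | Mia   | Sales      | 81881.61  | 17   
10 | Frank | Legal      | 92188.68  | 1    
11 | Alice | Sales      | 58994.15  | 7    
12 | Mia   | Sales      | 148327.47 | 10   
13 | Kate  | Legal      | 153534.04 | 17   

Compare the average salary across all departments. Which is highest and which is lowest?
SELECT department, AVG(salary)
FROM employees
GROUP BY department
ORDER BY AVG(salary)

All groups:
  Sales: 85344.87
  Finance: 89204.61
  Legal: 91400.23

Highest: Legal (91400.23)
Lowest: Sales (85344.87)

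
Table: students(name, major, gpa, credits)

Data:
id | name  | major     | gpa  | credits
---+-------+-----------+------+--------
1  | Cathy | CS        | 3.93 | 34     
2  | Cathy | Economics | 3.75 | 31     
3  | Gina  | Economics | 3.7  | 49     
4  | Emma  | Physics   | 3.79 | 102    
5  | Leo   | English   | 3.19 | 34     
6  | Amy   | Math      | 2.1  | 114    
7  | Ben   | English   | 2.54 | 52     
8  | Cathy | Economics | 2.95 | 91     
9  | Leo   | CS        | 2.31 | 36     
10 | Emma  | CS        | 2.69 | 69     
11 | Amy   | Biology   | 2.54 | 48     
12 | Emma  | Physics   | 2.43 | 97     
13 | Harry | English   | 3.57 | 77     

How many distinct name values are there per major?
SELECT major, COUNT(DISTINCT name)
FROM students
GROUP BY major

Result:
  Biology: 1 distinct
  CS: 3 distinct
  Economics: 2 distinct
  English: 3 distinct
  Math: 1 distinct
  Physics: 1 distinct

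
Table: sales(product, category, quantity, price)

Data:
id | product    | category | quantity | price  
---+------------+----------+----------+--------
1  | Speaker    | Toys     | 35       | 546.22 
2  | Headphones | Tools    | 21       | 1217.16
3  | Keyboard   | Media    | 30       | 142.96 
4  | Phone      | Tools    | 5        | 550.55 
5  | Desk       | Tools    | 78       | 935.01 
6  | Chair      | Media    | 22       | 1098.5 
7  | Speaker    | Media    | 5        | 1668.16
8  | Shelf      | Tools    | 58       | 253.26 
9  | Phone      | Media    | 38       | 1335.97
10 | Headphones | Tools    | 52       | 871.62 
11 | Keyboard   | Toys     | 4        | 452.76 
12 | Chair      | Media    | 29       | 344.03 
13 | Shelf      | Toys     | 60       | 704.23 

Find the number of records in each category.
SELECT category, COUNT(*) as count
FROM sales
GROUP BY category

Result:
  Media: 5
  Tools: 5
  Toys: 3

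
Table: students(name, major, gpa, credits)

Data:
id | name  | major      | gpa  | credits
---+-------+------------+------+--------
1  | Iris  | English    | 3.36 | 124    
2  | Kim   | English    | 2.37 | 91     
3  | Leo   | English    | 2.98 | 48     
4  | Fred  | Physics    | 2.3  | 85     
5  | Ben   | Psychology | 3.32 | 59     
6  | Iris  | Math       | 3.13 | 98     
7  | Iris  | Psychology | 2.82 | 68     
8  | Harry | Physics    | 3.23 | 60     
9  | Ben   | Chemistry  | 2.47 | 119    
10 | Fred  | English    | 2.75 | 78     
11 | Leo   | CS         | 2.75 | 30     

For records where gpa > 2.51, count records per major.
SELECT major, COUNT(*)
FROM students
WHERE gpa > 2.51
GROUP BY major

Note: WHERE filters rows before grouping.

Result:
  CS: 1
  English: 3
  Math: 1
  Physics: 1
  Psychology: 2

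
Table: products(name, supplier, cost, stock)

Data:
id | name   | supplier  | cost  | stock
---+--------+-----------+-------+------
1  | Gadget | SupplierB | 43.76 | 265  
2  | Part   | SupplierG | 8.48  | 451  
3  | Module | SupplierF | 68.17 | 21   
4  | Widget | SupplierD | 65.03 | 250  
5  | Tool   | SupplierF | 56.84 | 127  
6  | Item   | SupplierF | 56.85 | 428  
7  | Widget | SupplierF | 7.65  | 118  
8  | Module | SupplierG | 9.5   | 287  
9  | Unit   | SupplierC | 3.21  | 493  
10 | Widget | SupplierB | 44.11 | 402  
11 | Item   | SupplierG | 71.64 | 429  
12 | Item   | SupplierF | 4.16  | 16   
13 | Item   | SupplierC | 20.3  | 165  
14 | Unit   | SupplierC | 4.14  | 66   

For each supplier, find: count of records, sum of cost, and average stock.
SELECT supplier,
       COUNT(*) as cnt,
       SUM(cost) as total_cost,
       AVG(stock) as avg_stock
FROM products
GROUP BY supplier

Result:
  SupplierB: 2 records, 87.87 total cost, 333.50 avg stock
  SupplierC: 3 records, 27.65 total cost, 241.33 avg stock
  SupplierD: 1 records, 65.03 total cost, 250.00 avg stock
  SupplierF: 5 records, 193.67 total cost, 142.00 avg stock
  SupplierG: 3 records, 89.62 total cost, 389.00 avg stock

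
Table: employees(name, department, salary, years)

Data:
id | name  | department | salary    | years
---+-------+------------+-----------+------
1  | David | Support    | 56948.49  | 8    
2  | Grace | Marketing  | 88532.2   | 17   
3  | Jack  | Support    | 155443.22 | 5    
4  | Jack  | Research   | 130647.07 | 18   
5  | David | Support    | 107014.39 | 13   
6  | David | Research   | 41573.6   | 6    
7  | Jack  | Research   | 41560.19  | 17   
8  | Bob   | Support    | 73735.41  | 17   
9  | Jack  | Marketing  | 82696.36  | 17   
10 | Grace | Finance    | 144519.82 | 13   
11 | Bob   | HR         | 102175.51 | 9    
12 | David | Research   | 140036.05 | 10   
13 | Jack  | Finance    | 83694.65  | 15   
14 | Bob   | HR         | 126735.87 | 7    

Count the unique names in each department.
SELECT department, COUNT(DISTINCT name)
FROM employees
GROUP BY department

Result:
  Finance: 2 distinct
  HR: 1 distinct
  Marketing: 2 distinct
  Research: 2 distinct
  Support: 3 distinct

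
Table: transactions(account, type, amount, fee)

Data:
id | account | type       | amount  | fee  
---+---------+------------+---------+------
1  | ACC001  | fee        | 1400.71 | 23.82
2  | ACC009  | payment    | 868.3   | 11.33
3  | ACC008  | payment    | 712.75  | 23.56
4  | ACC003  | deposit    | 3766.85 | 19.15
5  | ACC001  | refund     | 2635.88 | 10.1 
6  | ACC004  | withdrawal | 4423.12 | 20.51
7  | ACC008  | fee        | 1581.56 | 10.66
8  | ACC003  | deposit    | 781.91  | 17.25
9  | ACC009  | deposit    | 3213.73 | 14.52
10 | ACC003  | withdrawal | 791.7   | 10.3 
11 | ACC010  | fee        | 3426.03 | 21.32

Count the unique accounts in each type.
SELECT type, COUNT(DISTINCT account)
FROM transactions
GROUP BY type

Result:
  deposit: 2 distinct
  fee: 3 distinct
  payment: 2 distinct
  refund: 1 distinct
  withdrawal: 2 distinct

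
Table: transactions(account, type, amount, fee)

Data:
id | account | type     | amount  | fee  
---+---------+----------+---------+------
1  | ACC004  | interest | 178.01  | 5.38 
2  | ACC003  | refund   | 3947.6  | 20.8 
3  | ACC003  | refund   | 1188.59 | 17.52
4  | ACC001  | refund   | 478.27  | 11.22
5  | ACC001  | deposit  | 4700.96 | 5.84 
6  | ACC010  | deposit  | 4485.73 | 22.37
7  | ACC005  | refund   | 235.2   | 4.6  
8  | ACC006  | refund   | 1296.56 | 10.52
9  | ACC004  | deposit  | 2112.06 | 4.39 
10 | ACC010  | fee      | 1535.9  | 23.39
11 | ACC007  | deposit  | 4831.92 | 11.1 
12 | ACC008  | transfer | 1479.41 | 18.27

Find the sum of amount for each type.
SELECT type, SUM(amount) as result
FROM transactions
GROUP BY type

Result:
  deposit: 16130.67
  fee: 1535.90
  interest: 178.01
  refund: 7146.22
  transfer: 1479.41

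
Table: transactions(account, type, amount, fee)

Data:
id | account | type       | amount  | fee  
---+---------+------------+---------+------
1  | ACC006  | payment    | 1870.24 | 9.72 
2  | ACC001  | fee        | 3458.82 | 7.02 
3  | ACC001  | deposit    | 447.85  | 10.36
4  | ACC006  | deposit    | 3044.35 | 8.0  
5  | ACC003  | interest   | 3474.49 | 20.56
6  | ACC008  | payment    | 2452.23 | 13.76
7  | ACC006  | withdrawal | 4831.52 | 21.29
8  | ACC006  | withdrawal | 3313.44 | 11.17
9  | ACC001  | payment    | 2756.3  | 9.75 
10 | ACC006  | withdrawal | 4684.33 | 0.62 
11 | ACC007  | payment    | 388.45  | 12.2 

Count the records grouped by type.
SELECT type, COUNT(*) as count
FROM transactions
GROUP BY type

Result:
  deposit: 2
  fee: 1
  interest: 1
  payment: 4
  withdrawal: 3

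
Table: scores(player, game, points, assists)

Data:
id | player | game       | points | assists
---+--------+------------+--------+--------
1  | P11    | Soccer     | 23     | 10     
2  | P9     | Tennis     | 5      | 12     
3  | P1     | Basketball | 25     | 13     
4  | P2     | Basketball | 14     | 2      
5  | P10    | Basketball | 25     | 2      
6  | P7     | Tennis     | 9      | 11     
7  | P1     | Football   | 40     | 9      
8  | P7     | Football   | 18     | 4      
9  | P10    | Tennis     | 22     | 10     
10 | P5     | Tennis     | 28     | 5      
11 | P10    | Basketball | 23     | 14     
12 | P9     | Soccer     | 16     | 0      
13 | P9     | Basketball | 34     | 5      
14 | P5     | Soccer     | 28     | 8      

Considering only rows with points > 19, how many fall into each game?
SELECT game, COUNT(*)
FROM scores
WHERE points > 19
GROUP BY game

Note: WHERE filters rows before grouping.

Result:
  Basketball: 4
  Football: 1
  Soccer: 2
  Tennis: 2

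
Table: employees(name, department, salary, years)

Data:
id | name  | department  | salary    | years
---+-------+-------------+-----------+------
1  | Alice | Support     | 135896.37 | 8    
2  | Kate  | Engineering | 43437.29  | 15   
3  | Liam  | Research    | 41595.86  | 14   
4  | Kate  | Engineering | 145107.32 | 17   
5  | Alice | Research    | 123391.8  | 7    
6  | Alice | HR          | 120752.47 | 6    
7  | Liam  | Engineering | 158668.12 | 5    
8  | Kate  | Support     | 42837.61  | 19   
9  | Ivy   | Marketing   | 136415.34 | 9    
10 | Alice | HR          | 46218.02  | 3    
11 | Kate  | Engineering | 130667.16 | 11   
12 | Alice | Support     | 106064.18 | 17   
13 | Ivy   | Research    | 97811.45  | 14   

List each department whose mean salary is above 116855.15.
SELECT department, AVG(salary)
FROM employees
GROUP BY department
HAVING AVG(salary) > 116855.15

Result:
  Engineering: avg=119469.97
  Marketing: avg=136415.34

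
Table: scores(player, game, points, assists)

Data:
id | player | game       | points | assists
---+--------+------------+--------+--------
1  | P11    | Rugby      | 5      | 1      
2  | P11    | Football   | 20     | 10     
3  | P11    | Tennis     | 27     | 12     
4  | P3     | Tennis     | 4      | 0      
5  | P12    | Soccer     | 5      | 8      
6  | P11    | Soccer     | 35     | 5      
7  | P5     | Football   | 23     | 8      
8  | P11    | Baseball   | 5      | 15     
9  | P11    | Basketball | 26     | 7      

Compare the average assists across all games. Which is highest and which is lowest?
SELECT game, AVG(assists)
FROM scores
GROUP BY game
ORDER BY AVG(assists)

All groups:
  Rugby: 1.00
  Tennis: 6.00
  Soccer: 6.50
  Basketball: 7.00
  Football: 9.00
  Baseball: 15.00

Highest: Baseball (15.00)
Lowest: Rugby (1.00)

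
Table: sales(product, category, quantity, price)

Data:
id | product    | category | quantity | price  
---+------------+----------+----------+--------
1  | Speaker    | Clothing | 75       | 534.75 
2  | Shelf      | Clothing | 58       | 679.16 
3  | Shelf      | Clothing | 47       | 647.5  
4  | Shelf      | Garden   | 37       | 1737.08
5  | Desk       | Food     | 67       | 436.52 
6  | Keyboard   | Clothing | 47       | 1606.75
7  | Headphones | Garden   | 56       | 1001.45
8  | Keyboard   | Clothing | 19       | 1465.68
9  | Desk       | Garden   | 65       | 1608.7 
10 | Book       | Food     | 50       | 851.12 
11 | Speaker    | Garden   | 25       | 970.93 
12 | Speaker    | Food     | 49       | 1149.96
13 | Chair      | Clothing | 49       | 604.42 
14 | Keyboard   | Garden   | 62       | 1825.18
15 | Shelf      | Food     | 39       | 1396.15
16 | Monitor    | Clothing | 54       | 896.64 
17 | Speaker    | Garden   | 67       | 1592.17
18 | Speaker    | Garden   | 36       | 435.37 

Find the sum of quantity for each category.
SELECT category, SUM(quantity) as result
FROM sales
GROUP BY category

Result:
  Clothing: 349
  Food: 205
  Garden: 348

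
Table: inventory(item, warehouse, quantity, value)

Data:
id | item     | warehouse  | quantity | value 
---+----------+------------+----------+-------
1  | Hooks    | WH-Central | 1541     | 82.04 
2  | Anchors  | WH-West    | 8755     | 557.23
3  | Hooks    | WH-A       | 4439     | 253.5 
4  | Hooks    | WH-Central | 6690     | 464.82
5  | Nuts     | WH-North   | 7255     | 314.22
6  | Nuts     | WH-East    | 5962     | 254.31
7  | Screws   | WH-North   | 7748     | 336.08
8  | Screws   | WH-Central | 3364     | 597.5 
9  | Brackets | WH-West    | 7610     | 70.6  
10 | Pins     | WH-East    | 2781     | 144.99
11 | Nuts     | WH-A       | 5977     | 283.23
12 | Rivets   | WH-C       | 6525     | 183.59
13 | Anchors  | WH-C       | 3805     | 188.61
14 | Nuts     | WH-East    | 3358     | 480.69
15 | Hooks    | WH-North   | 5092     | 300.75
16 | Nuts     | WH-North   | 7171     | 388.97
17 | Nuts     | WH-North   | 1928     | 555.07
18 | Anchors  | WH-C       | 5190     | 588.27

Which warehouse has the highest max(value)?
SELECT warehouse, MAX(value) as val
FROM inventory
GROUP BY warehouse
ORDER BY val DESC
LIMIT 1

Result: WH-Central with max(value) = 597.50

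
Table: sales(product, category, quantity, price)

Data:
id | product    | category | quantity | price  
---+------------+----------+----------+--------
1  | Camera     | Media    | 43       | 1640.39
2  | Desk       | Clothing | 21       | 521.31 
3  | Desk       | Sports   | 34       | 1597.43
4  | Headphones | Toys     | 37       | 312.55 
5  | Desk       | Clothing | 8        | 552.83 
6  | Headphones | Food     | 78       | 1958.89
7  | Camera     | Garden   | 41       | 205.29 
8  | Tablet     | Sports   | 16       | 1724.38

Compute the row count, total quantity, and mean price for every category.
SELECT category,
       COUNT(*) as cnt,
       SUM(quantity) as total_quantity,
       AVG(price) as avg_price
FROM sales
GROUP BY category

Result:
  Clothing: 2 records, 29 total quantity, 537.07 avg price
  Food: 1 records, 78 total quantity, 1958.89 avg price
  Garden: 1 records, 41 total quantity, 205.29 avg price
  Media: 1 records, 43 total quantity, 1640.39 avg price
  Sports: 2 records, 50 total quantity, 1660.91 avg price
  Toys: 1 records, 37 total quantity, 312.55 avg price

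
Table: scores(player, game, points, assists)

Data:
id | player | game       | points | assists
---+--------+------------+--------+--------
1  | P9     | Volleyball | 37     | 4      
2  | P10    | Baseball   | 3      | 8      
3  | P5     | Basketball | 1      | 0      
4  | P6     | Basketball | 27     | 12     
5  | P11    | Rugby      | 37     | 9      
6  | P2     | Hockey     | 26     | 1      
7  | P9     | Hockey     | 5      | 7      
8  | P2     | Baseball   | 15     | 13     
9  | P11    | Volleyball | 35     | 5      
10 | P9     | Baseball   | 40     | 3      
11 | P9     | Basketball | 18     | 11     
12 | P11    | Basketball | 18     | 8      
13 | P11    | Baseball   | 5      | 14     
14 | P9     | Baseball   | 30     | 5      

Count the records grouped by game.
SELECT game, COUNT(*) as count
FROM scores
GROUP BY game

Result:
  Baseball: 5
  Basketball: 4
  Hockey: 2
  Rugby: 1
  Volleyball: 2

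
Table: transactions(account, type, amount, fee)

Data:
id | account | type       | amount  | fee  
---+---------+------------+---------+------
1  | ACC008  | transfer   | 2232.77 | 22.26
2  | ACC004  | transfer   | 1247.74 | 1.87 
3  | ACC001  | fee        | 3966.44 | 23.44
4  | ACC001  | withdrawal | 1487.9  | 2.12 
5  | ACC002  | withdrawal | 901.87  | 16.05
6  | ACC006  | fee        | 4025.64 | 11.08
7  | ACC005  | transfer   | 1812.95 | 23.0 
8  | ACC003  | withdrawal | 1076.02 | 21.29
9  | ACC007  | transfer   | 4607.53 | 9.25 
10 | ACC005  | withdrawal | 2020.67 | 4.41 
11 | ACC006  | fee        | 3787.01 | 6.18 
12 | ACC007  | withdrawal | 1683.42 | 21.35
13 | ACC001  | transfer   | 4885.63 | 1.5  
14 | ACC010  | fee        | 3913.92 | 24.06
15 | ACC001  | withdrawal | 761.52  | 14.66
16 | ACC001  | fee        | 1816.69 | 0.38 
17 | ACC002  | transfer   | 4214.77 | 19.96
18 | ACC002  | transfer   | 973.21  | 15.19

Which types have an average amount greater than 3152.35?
SELECT type, AVG(amount)
FROM transactions
GROUP BY type
HAVING AVG(amount) > 3152.35

Result:
  fee: avg=3501.94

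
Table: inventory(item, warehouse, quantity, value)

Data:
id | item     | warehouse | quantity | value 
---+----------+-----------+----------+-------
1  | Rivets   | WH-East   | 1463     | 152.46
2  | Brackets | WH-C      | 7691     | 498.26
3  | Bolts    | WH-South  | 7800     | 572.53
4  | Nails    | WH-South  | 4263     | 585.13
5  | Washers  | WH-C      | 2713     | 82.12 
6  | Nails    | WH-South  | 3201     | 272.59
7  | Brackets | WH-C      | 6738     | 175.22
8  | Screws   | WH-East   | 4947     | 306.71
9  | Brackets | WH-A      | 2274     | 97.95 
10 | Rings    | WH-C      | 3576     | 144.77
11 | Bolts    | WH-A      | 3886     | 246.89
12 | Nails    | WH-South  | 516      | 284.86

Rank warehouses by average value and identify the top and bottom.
SELECT warehouse, AVG(value)
FROM inventory
GROUP BY warehouse
ORDER BY AVG(value)

All groups:
  WH-A: 172.42
  WH-C: 225.09
  WH-East: 229.59
  WH-South: 428.78

Highest: WH-South (428.78)
Lowest: WH-A (172.42)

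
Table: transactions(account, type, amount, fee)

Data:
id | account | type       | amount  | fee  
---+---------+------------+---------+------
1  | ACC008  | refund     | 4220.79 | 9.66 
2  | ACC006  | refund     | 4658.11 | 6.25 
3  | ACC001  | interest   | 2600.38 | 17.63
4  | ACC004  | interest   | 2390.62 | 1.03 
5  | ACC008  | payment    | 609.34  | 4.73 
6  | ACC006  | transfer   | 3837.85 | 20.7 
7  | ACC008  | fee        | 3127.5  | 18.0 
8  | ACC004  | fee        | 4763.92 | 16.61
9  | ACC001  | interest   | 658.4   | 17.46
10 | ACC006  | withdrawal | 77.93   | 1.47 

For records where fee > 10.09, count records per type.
SELECT type, COUNT(*)
FROM transactions
WHERE fee > 10.09
GROUP BY type

Note: WHERE filters rows before grouping.

Result:
  fee: 2
  interest: 2
  transfer: 1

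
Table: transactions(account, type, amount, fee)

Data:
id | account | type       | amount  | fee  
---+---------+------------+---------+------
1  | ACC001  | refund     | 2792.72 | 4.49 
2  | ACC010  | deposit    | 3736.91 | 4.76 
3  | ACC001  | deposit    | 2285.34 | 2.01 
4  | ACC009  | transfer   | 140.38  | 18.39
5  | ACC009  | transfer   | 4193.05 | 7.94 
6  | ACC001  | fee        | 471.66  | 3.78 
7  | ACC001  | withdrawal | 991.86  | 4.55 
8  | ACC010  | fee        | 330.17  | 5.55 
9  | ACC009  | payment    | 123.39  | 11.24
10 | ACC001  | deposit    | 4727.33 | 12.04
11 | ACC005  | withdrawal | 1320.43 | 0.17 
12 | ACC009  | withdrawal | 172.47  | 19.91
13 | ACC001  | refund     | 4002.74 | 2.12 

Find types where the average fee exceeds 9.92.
SELECT type, AVG(fee)
FROM transactions
GROUP BY type
HAVING AVG(fee) > 9.92

Result:
  payment: avg=11.24
  transfer: avg=13.17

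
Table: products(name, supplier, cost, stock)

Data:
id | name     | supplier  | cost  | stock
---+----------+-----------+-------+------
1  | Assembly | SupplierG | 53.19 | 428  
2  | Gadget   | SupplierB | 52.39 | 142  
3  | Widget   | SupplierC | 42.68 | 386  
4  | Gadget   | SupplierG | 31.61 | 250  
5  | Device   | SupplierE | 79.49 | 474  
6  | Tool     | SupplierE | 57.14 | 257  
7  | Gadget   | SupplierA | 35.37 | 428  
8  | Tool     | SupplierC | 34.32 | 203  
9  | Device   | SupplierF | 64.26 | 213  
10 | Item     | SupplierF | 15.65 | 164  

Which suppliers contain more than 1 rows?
SELECT supplier, COUNT(*) as cnt
FROM products
GROUP BY supplier
HAVING COUNT(*) > 1

Result:
  SupplierC: 2
  SupplierE: 2
  SupplierF: 2
  SupplierG: 2

Note: HAVING filters groups after aggregation, WHERE filters rows before.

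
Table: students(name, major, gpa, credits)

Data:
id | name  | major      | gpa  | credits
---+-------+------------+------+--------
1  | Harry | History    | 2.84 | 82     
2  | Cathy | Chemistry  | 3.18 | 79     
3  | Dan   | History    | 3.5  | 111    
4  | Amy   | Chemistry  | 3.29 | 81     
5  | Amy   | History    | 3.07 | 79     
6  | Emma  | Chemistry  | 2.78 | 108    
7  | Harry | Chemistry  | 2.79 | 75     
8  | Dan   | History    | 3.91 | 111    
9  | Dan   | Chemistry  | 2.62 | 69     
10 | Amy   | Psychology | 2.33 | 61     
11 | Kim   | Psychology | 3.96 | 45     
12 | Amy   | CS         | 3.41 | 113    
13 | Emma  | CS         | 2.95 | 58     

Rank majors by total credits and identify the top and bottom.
SELECT major, SUM(credits)
FROM students
GROUP BY major
ORDER BY SUM(credits)

All groups:
  Psychology: 106
  CS: 171
  History: 383
  Chemistry: 412

Highest: Chemistry (412)
Lowest: Psychology (106)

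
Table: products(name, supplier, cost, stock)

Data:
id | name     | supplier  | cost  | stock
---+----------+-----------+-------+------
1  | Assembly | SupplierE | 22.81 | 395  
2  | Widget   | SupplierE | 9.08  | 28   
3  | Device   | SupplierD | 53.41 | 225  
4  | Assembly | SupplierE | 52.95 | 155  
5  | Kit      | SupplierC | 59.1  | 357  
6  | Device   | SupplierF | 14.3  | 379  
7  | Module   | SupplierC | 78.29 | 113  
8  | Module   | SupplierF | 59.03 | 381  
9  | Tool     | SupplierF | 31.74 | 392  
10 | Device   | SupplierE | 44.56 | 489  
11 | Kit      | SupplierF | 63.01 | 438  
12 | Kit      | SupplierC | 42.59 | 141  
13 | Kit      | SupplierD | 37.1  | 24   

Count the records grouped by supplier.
SELECT supplier, COUNT(*) as count
FROM products
GROUP BY supplier

Result:
  SupplierC: 3
  SupplierD: 2
  SupplierE: 4
  SupplierF: 4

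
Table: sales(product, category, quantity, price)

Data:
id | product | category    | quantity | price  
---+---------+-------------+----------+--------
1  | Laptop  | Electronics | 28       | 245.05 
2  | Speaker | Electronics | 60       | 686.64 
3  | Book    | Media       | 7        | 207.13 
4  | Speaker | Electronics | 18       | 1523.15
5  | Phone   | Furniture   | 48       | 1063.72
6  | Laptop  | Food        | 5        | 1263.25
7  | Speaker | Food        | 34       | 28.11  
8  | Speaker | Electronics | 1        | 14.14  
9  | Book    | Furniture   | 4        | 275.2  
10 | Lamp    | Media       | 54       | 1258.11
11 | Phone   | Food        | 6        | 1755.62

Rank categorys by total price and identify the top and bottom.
SELECT category, SUM(price)
FROM sales
GROUP BY category
ORDER BY SUM(price)

All groups:
  Furniture: 1338.92
  Media: 1465.24
  Electronics: 2468.98
  Food: 3046.98

Highest: Food (3046.98)
Lowest: Furniture (1338.92)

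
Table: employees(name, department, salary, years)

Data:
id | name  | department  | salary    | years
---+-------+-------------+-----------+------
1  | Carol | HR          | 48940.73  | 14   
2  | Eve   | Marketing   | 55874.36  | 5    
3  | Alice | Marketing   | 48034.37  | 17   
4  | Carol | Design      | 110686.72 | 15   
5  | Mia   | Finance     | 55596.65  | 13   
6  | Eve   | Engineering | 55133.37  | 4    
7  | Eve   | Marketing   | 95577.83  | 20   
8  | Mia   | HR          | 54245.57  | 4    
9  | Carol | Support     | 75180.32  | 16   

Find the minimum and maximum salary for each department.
SELECT department, MIN(salary), MAX(salary)
FROM employees
GROUP BY department

Result:
  Design: min=110686.72, max=110686.72
  Engineering: min=55133.37, max=55133.37
  Finance: min=55596.65, max=55596.65
  HR: min=48940.73, max=54245.57
  Marketing: min=48034.37, max=95577.83
  Support: min=75180.32, max=75180.32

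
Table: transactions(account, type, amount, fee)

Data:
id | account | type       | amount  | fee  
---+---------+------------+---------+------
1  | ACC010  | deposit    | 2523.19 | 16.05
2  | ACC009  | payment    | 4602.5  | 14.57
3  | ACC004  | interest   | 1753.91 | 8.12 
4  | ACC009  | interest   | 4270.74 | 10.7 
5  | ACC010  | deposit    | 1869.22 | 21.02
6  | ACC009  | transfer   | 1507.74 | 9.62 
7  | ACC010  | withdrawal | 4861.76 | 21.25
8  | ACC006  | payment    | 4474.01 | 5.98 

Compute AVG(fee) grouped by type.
SELECT type, AVG(fee) as result
FROM transactions
GROUP BY type

Result:
  deposit: 18.54
  interest: 9.41
  payment: 10.28
  transfer: 9.62
  withdrawal: 21.25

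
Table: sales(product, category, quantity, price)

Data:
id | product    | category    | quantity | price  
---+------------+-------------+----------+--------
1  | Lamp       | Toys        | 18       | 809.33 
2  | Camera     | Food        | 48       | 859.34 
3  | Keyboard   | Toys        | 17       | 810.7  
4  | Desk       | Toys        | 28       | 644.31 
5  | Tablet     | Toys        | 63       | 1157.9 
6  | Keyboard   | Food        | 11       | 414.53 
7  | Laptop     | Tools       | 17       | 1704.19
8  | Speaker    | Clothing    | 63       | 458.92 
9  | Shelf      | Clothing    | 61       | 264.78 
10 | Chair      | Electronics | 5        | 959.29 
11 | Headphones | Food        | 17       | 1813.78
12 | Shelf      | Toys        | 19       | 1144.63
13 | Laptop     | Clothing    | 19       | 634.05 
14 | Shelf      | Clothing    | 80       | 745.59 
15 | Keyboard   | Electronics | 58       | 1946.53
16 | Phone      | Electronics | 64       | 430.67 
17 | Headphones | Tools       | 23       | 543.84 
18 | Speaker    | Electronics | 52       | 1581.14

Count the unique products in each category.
SELECT category, COUNT(DISTINCT product)
FROM sales
GROUP BY category

Result:
  Clothing: 3 distinct
  Electronics: 4 distinct
  Food: 3 distinct
  Tools: 2 distinct
  Toys: 5 distinct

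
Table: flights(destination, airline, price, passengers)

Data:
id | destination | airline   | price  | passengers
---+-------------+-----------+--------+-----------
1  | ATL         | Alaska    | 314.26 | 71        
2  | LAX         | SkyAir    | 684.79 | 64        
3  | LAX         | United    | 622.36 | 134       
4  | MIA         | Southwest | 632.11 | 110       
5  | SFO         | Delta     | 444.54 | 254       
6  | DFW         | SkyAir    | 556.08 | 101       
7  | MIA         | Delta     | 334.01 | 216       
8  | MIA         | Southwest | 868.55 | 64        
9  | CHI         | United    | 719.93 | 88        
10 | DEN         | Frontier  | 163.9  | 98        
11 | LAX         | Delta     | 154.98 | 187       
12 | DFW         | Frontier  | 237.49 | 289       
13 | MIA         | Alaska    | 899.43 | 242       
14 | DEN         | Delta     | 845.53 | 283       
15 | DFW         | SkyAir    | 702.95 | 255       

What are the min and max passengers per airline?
SELECT airline, MIN(passengers), MAX(passengers)
FROM flights
GROUP BY airline

Result:
  Alaska: min=71, max=242
  Delta: min=187, max=283
  Frontier: min=98, max=289
  SkyAir: min=64, max=255
  Southwest: min=64, max=110
  United: min=88, max=134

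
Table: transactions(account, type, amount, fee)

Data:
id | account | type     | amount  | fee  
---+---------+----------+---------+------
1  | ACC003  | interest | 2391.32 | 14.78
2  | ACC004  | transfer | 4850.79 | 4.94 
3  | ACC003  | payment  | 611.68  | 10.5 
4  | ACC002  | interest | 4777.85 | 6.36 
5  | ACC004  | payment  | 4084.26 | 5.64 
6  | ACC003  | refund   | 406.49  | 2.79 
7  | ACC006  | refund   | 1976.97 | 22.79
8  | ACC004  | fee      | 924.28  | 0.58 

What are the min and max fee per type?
SELECT type, MIN(fee), MAX(fee)
FROM transactions
GROUP BY type

Result:
  fee: min=0.58, max=0.58
  interest: min=6.36, max=14.78
  payment: min=5.64, max=10.50
  refund: min=2.79, max=22.79
  transfer: min=4.94, max=4.94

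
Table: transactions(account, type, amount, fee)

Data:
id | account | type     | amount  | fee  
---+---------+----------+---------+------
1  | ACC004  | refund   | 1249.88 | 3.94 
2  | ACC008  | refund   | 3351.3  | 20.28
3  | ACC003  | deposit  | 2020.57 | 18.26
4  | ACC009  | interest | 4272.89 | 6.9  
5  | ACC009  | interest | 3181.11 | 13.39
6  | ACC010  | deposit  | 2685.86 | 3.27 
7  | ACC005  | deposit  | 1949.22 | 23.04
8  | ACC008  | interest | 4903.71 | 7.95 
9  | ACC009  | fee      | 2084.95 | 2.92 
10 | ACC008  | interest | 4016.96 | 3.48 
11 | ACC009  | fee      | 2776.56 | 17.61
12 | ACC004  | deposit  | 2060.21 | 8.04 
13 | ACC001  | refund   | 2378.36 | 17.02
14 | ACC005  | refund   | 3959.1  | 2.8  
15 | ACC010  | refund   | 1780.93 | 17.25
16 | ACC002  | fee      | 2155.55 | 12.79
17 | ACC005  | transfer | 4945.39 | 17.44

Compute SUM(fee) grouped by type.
SELECT type, SUM(fee) as result
FROM transactions
GROUP BY type

Result:
  deposit: 52.61
  fee: 33.32
  interest: 31.72
  refund: 61.29
  transfer: 17.44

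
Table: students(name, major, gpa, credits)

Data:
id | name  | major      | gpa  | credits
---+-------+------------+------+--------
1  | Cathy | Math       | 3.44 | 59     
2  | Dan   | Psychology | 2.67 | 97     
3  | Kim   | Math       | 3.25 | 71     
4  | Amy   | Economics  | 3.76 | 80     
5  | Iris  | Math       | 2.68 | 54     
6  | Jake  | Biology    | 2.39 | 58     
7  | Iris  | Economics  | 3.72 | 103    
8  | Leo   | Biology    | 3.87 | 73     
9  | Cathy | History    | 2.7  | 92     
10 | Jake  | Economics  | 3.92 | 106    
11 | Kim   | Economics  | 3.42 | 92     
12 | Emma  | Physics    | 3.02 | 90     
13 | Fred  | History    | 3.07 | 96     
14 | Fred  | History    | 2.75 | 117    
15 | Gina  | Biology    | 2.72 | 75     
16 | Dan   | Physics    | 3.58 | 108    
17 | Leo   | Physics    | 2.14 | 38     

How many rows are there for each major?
SELECT major, COUNT(*) as count
FROM students
GROUP BY major

Result:
  Biology: 3
  Economics: 4
  History: 3
  Math: 3
  Physics: 3
  Psychology: 1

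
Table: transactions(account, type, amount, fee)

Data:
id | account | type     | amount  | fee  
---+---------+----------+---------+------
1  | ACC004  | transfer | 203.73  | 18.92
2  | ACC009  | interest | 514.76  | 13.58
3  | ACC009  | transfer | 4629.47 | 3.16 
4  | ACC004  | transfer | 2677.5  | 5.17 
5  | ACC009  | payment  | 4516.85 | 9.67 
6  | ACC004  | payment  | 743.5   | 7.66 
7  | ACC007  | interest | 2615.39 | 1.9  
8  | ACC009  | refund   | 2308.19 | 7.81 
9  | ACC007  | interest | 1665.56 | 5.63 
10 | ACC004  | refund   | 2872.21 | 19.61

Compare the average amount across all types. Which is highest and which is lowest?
SELECT type, AVG(amount)
FROM transactions
GROUP BY type
ORDER BY AVG(amount)

All groups:
  interest: 1598.57
  transfer: 2503.57
  refund: 2590.20
  payment: 2630.18

Highest: payment (2630.18)
Lowest: interest (1598.57)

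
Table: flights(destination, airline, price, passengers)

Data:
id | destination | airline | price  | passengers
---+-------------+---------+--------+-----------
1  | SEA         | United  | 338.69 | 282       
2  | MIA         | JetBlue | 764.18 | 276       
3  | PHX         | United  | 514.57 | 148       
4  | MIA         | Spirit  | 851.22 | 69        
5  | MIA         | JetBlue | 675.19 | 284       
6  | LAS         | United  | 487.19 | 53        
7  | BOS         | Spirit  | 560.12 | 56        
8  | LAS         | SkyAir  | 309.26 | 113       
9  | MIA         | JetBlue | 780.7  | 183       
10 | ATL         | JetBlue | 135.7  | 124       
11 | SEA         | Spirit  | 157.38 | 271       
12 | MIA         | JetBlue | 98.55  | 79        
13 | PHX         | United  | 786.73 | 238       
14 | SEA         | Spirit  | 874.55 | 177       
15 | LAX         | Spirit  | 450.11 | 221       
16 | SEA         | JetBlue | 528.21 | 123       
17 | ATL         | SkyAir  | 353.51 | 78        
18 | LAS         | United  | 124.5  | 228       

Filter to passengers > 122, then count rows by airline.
SELECT airline, COUNT(*)
FROM flights
WHERE passengers > 122
GROUP BY airline

Note: WHERE filters rows before grouping.

Result:
  JetBlue: 5
  Spirit: 3
  United: 4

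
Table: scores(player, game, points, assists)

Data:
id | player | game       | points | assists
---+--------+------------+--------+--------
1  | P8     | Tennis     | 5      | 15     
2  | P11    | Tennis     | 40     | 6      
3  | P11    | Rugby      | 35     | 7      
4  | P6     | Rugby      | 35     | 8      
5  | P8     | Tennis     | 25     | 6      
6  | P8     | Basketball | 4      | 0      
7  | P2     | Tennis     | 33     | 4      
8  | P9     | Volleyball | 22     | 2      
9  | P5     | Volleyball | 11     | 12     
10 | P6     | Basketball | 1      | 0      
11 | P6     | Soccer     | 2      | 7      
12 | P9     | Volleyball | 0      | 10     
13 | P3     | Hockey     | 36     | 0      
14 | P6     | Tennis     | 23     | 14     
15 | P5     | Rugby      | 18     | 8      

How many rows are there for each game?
SELECT game, COUNT(*) as count
FROM scores
GROUP BY game

Result:
  Basketball: 2
  Hockey: 1
  Rugby: 3
  Soccer: 1
  Tennis: 5
  Volleyball: 3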